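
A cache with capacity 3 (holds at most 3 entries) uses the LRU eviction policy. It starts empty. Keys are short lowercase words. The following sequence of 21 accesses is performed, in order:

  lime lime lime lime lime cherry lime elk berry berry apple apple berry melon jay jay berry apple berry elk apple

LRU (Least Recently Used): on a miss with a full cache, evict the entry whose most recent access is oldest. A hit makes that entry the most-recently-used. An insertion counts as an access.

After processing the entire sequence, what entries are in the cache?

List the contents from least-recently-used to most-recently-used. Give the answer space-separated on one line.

Answer: berry elk apple

Derivation:
LRU simulation (capacity=3):
  1. access lime: MISS. Cache (LRU->MRU): [lime]
  2. access lime: HIT. Cache (LRU->MRU): [lime]
  3. access lime: HIT. Cache (LRU->MRU): [lime]
  4. access lime: HIT. Cache (LRU->MRU): [lime]
  5. access lime: HIT. Cache (LRU->MRU): [lime]
  6. access cherry: MISS. Cache (LRU->MRU): [lime cherry]
  7. access lime: HIT. Cache (LRU->MRU): [cherry lime]
  8. access elk: MISS. Cache (LRU->MRU): [cherry lime elk]
  9. access berry: MISS, evict cherry. Cache (LRU->MRU): [lime elk berry]
  10. access berry: HIT. Cache (LRU->MRU): [lime elk berry]
  11. access apple: MISS, evict lime. Cache (LRU->MRU): [elk berry apple]
  12. access apple: HIT. Cache (LRU->MRU): [elk berry apple]
  13. access berry: HIT. Cache (LRU->MRU): [elk apple berry]
  14. access melon: MISS, evict elk. Cache (LRU->MRU): [apple berry melon]
  15. access jay: MISS, evict apple. Cache (LRU->MRU): [berry melon jay]
  16. access jay: HIT. Cache (LRU->MRU): [berry melon jay]
  17. access berry: HIT. Cache (LRU->MRU): [melon jay berry]
  18. access apple: MISS, evict melon. Cache (LRU->MRU): [jay berry apple]
  19. access berry: HIT. Cache (LRU->MRU): [jay apple berry]
  20. access elk: MISS, evict jay. Cache (LRU->MRU): [apple berry elk]
  21. access apple: HIT. Cache (LRU->MRU): [berry elk apple]
Total: 12 hits, 9 misses, 6 evictions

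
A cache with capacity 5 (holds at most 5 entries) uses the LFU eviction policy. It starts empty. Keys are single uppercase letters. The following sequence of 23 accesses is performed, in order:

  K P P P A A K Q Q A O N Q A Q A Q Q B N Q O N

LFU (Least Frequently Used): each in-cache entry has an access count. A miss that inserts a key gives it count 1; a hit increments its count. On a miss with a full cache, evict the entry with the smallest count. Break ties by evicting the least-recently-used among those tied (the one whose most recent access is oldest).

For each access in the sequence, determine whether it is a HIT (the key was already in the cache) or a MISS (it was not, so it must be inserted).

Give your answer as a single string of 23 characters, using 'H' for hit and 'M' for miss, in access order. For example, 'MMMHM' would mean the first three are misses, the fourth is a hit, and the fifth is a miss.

LFU simulation (capacity=5):
  1. access K: MISS. Cache: [K(c=1)]
  2. access P: MISS. Cache: [K(c=1) P(c=1)]
  3. access P: HIT, count now 2. Cache: [K(c=1) P(c=2)]
  4. access P: HIT, count now 3. Cache: [K(c=1) P(c=3)]
  5. access A: MISS. Cache: [K(c=1) A(c=1) P(c=3)]
  6. access A: HIT, count now 2. Cache: [K(c=1) A(c=2) P(c=3)]
  7. access K: HIT, count now 2. Cache: [A(c=2) K(c=2) P(c=3)]
  8. access Q: MISS. Cache: [Q(c=1) A(c=2) K(c=2) P(c=3)]
  9. access Q: HIT, count now 2. Cache: [A(c=2) K(c=2) Q(c=2) P(c=3)]
  10. access A: HIT, count now 3. Cache: [K(c=2) Q(c=2) P(c=3) A(c=3)]
  11. access O: MISS. Cache: [O(c=1) K(c=2) Q(c=2) P(c=3) A(c=3)]
  12. access N: MISS, evict O(c=1). Cache: [N(c=1) K(c=2) Q(c=2) P(c=3) A(c=3)]
  13. access Q: HIT, count now 3. Cache: [N(c=1) K(c=2) P(c=3) A(c=3) Q(c=3)]
  14. access A: HIT, count now 4. Cache: [N(c=1) K(c=2) P(c=3) Q(c=3) A(c=4)]
  15. access Q: HIT, count now 4. Cache: [N(c=1) K(c=2) P(c=3) A(c=4) Q(c=4)]
  16. access A: HIT, count now 5. Cache: [N(c=1) K(c=2) P(c=3) Q(c=4) A(c=5)]
  17. access Q: HIT, count now 5. Cache: [N(c=1) K(c=2) P(c=3) A(c=5) Q(c=5)]
  18. access Q: HIT, count now 6. Cache: [N(c=1) K(c=2) P(c=3) A(c=5) Q(c=6)]
  19. access B: MISS, evict N(c=1). Cache: [B(c=1) K(c=2) P(c=3) A(c=5) Q(c=6)]
  20. access N: MISS, evict B(c=1). Cache: [N(c=1) K(c=2) P(c=3) A(c=5) Q(c=6)]
  21. access Q: HIT, count now 7. Cache: [N(c=1) K(c=2) P(c=3) A(c=5) Q(c=7)]
  22. access O: MISS, evict N(c=1). Cache: [O(c=1) K(c=2) P(c=3) A(c=5) Q(c=7)]
  23. access N: MISS, evict O(c=1). Cache: [N(c=1) K(c=2) P(c=3) A(c=5) Q(c=7)]
Total: 13 hits, 10 misses, 5 evictions

Answer: MMHHMHHMHHMMHHHHHHMMHMM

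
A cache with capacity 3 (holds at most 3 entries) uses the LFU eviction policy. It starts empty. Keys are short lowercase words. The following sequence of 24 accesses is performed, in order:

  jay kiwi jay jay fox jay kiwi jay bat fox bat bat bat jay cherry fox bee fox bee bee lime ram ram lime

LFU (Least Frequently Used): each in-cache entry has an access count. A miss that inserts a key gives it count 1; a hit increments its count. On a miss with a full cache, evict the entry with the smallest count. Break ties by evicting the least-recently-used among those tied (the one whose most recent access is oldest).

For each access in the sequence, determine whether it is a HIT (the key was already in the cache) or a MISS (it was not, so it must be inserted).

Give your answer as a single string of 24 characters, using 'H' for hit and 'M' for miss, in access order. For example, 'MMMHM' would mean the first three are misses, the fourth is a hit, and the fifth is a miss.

Answer: MMHHMHHHMMMHHHMMMMMHMMHM

Derivation:
LFU simulation (capacity=3):
  1. access jay: MISS. Cache: [jay(c=1)]
  2. access kiwi: MISS. Cache: [jay(c=1) kiwi(c=1)]
  3. access jay: HIT, count now 2. Cache: [kiwi(c=1) jay(c=2)]
  4. access jay: HIT, count now 3. Cache: [kiwi(c=1) jay(c=3)]
  5. access fox: MISS. Cache: [kiwi(c=1) fox(c=1) jay(c=3)]
  6. access jay: HIT, count now 4. Cache: [kiwi(c=1) fox(c=1) jay(c=4)]
  7. access kiwi: HIT, count now 2. Cache: [fox(c=1) kiwi(c=2) jay(c=4)]
  8. access jay: HIT, count now 5. Cache: [fox(c=1) kiwi(c=2) jay(c=5)]
  9. access bat: MISS, evict fox(c=1). Cache: [bat(c=1) kiwi(c=2) jay(c=5)]
  10. access fox: MISS, evict bat(c=1). Cache: [fox(c=1) kiwi(c=2) jay(c=5)]
  11. access bat: MISS, evict fox(c=1). Cache: [bat(c=1) kiwi(c=2) jay(c=5)]
  12. access bat: HIT, count now 2. Cache: [kiwi(c=2) bat(c=2) jay(c=5)]
  13. access bat: HIT, count now 3. Cache: [kiwi(c=2) bat(c=3) jay(c=5)]
  14. access jay: HIT, count now 6. Cache: [kiwi(c=2) bat(c=3) jay(c=6)]
  15. access cherry: MISS, evict kiwi(c=2). Cache: [cherry(c=1) bat(c=3) jay(c=6)]
  16. access fox: MISS, evict cherry(c=1). Cache: [fox(c=1) bat(c=3) jay(c=6)]
  17. access bee: MISS, evict fox(c=1). Cache: [bee(c=1) bat(c=3) jay(c=6)]
  18. access fox: MISS, evict bee(c=1). Cache: [fox(c=1) bat(c=3) jay(c=6)]
  19. access bee: MISS, evict fox(c=1). Cache: [bee(c=1) bat(c=3) jay(c=6)]
  20. access bee: HIT, count now 2. Cache: [bee(c=2) bat(c=3) jay(c=6)]
  21. access lime: MISS, evict bee(c=2). Cache: [lime(c=1) bat(c=3) jay(c=6)]
  22. access ram: MISS, evict lime(c=1). Cache: [ram(c=1) bat(c=3) jay(c=6)]
  23. access ram: HIT, count now 2. Cache: [ram(c=2) bat(c=3) jay(c=6)]
  24. access lime: MISS, evict ram(c=2). Cache: [lime(c=1) bat(c=3) jay(c=6)]
Total: 10 hits, 14 misses, 11 evictions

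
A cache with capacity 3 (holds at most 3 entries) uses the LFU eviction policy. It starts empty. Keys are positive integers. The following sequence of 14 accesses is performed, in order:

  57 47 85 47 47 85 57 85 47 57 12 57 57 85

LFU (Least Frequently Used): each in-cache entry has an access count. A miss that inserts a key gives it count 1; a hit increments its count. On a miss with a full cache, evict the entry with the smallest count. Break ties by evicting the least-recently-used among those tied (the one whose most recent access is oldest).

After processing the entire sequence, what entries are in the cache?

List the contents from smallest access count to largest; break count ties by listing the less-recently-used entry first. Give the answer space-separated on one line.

Answer: 85 47 57

Derivation:
LFU simulation (capacity=3):
  1. access 57: MISS. Cache: [57(c=1)]
  2. access 47: MISS. Cache: [57(c=1) 47(c=1)]
  3. access 85: MISS. Cache: [57(c=1) 47(c=1) 85(c=1)]
  4. access 47: HIT, count now 2. Cache: [57(c=1) 85(c=1) 47(c=2)]
  5. access 47: HIT, count now 3. Cache: [57(c=1) 85(c=1) 47(c=3)]
  6. access 85: HIT, count now 2. Cache: [57(c=1) 85(c=2) 47(c=3)]
  7. access 57: HIT, count now 2. Cache: [85(c=2) 57(c=2) 47(c=3)]
  8. access 85: HIT, count now 3. Cache: [57(c=2) 47(c=3) 85(c=3)]
  9. access 47: HIT, count now 4. Cache: [57(c=2) 85(c=3) 47(c=4)]
  10. access 57: HIT, count now 3. Cache: [85(c=3) 57(c=3) 47(c=4)]
  11. access 12: MISS, evict 85(c=3). Cache: [12(c=1) 57(c=3) 47(c=4)]
  12. access 57: HIT, count now 4. Cache: [12(c=1) 47(c=4) 57(c=4)]
  13. access 57: HIT, count now 5. Cache: [12(c=1) 47(c=4) 57(c=5)]
  14. access 85: MISS, evict 12(c=1). Cache: [85(c=1) 47(c=4) 57(c=5)]
Total: 9 hits, 5 misses, 2 evictions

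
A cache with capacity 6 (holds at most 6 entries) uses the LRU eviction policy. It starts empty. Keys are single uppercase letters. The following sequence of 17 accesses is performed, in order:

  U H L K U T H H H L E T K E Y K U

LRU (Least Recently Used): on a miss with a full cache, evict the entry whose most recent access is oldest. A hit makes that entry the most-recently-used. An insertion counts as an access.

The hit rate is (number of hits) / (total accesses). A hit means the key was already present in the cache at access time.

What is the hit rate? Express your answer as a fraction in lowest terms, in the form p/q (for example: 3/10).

LRU simulation (capacity=6):
  1. access U: MISS. Cache (LRU->MRU): [U]
  2. access H: MISS. Cache (LRU->MRU): [U H]
  3. access L: MISS. Cache (LRU->MRU): [U H L]
  4. access K: MISS. Cache (LRU->MRU): [U H L K]
  5. access U: HIT. Cache (LRU->MRU): [H L K U]
  6. access T: MISS. Cache (LRU->MRU): [H L K U T]
  7. access H: HIT. Cache (LRU->MRU): [L K U T H]
  8. access H: HIT. Cache (LRU->MRU): [L K U T H]
  9. access H: HIT. Cache (LRU->MRU): [L K U T H]
  10. access L: HIT. Cache (LRU->MRU): [K U T H L]
  11. access E: MISS. Cache (LRU->MRU): [K U T H L E]
  12. access T: HIT. Cache (LRU->MRU): [K U H L E T]
  13. access K: HIT. Cache (LRU->MRU): [U H L E T K]
  14. access E: HIT. Cache (LRU->MRU): [U H L T K E]
  15. access Y: MISS, evict U. Cache (LRU->MRU): [H L T K E Y]
  16. access K: HIT. Cache (LRU->MRU): [H L T E Y K]
  17. access U: MISS, evict H. Cache (LRU->MRU): [L T E Y K U]
Total: 9 hits, 8 misses, 2 evictions

Hit rate = 9/17

Answer: 9/17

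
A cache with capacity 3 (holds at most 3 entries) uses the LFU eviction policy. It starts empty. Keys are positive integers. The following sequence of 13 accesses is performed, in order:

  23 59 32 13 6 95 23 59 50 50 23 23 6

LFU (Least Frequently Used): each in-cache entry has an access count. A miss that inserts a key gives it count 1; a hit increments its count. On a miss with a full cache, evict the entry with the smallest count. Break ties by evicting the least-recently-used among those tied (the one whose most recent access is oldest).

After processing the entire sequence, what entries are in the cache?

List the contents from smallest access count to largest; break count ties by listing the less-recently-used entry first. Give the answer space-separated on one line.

Answer: 6 50 23

Derivation:
LFU simulation (capacity=3):
  1. access 23: MISS. Cache: [23(c=1)]
  2. access 59: MISS. Cache: [23(c=1) 59(c=1)]
  3. access 32: MISS. Cache: [23(c=1) 59(c=1) 32(c=1)]
  4. access 13: MISS, evict 23(c=1). Cache: [59(c=1) 32(c=1) 13(c=1)]
  5. access 6: MISS, evict 59(c=1). Cache: [32(c=1) 13(c=1) 6(c=1)]
  6. access 95: MISS, evict 32(c=1). Cache: [13(c=1) 6(c=1) 95(c=1)]
  7. access 23: MISS, evict 13(c=1). Cache: [6(c=1) 95(c=1) 23(c=1)]
  8. access 59: MISS, evict 6(c=1). Cache: [95(c=1) 23(c=1) 59(c=1)]
  9. access 50: MISS, evict 95(c=1). Cache: [23(c=1) 59(c=1) 50(c=1)]
  10. access 50: HIT, count now 2. Cache: [23(c=1) 59(c=1) 50(c=2)]
  11. access 23: HIT, count now 2. Cache: [59(c=1) 50(c=2) 23(c=2)]
  12. access 23: HIT, count now 3. Cache: [59(c=1) 50(c=2) 23(c=3)]
  13. access 6: MISS, evict 59(c=1). Cache: [6(c=1) 50(c=2) 23(c=3)]
Total: 3 hits, 10 misses, 7 evictions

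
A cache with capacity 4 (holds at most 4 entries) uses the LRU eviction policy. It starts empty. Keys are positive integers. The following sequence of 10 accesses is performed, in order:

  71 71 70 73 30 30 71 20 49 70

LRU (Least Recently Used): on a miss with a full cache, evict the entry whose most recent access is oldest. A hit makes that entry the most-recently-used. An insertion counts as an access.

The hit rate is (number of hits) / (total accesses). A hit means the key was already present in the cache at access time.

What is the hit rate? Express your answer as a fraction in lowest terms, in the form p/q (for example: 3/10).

Answer: 3/10

Derivation:
LRU simulation (capacity=4):
  1. access 71: MISS. Cache (LRU->MRU): [71]
  2. access 71: HIT. Cache (LRU->MRU): [71]
  3. access 70: MISS. Cache (LRU->MRU): [71 70]
  4. access 73: MISS. Cache (LRU->MRU): [71 70 73]
  5. access 30: MISS. Cache (LRU->MRU): [71 70 73 30]
  6. access 30: HIT. Cache (LRU->MRU): [71 70 73 30]
  7. access 71: HIT. Cache (LRU->MRU): [70 73 30 71]
  8. access 20: MISS, evict 70. Cache (LRU->MRU): [73 30 71 20]
  9. access 49: MISS, evict 73. Cache (LRU->MRU): [30 71 20 49]
  10. access 70: MISS, evict 30. Cache (LRU->MRU): [71 20 49 70]
Total: 3 hits, 7 misses, 3 evictions

Hit rate = 3/10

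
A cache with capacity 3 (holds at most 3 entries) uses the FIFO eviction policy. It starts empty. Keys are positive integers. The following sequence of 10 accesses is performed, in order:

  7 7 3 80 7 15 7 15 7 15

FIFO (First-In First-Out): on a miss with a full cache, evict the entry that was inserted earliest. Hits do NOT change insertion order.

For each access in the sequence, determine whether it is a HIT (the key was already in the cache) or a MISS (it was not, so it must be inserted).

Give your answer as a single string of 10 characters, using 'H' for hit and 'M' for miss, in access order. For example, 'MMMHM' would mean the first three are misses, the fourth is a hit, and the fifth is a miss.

Answer: MHMMHMMHHH

Derivation:
FIFO simulation (capacity=3):
  1. access 7: MISS. Cache (old->new): [7]
  2. access 7: HIT. Cache (old->new): [7]
  3. access 3: MISS. Cache (old->new): [7 3]
  4. access 80: MISS. Cache (old->new): [7 3 80]
  5. access 7: HIT. Cache (old->new): [7 3 80]
  6. access 15: MISS, evict 7. Cache (old->new): [3 80 15]
  7. access 7: MISS, evict 3. Cache (old->new): [80 15 7]
  8. access 15: HIT. Cache (old->new): [80 15 7]
  9. access 7: HIT. Cache (old->new): [80 15 7]
  10. access 15: HIT. Cache (old->new): [80 15 7]
Total: 5 hits, 5 misses, 2 evictions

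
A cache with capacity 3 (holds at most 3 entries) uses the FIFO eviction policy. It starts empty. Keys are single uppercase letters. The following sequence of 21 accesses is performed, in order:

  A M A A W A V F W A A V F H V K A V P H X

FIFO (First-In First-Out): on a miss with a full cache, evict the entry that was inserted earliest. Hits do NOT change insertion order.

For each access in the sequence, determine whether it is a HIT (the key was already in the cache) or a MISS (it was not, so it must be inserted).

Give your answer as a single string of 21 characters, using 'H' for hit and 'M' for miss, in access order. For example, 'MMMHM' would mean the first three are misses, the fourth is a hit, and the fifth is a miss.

FIFO simulation (capacity=3):
  1. access A: MISS. Cache (old->new): [A]
  2. access M: MISS. Cache (old->new): [A M]
  3. access A: HIT. Cache (old->new): [A M]
  4. access A: HIT. Cache (old->new): [A M]
  5. access W: MISS. Cache (old->new): [A M W]
  6. access A: HIT. Cache (old->new): [A M W]
  7. access V: MISS, evict A. Cache (old->new): [M W V]
  8. access F: MISS, evict M. Cache (old->new): [W V F]
  9. access W: HIT. Cache (old->new): [W V F]
  10. access A: MISS, evict W. Cache (old->new): [V F A]
  11. access A: HIT. Cache (old->new): [V F A]
  12. access V: HIT. Cache (old->new): [V F A]
  13. access F: HIT. Cache (old->new): [V F A]
  14. access H: MISS, evict V. Cache (old->new): [F A H]
  15. access V: MISS, evict F. Cache (old->new): [A H V]
  16. access K: MISS, evict A. Cache (old->new): [H V K]
  17. access A: MISS, evict H. Cache (old->new): [V K A]
  18. access V: HIT. Cache (old->new): [V K A]
  19. access P: MISS, evict V. Cache (old->new): [K A P]
  20. access H: MISS, evict K. Cache (old->new): [A P H]
  21. access X: MISS, evict A. Cache (old->new): [P H X]
Total: 8 hits, 13 misses, 10 evictions

Answer: MMHHMHMMHMHHHMMMMHMMM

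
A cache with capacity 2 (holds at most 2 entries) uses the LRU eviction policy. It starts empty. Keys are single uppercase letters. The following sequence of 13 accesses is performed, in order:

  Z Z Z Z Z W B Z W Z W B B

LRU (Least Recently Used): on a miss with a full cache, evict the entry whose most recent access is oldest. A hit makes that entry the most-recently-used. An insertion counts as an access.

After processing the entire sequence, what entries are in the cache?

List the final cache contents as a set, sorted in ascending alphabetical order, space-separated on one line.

Answer: B W

Derivation:
LRU simulation (capacity=2):
  1. access Z: MISS. Cache (LRU->MRU): [Z]
  2. access Z: HIT. Cache (LRU->MRU): [Z]
  3. access Z: HIT. Cache (LRU->MRU): [Z]
  4. access Z: HIT. Cache (LRU->MRU): [Z]
  5. access Z: HIT. Cache (LRU->MRU): [Z]
  6. access W: MISS. Cache (LRU->MRU): [Z W]
  7. access B: MISS, evict Z. Cache (LRU->MRU): [W B]
  8. access Z: MISS, evict W. Cache (LRU->MRU): [B Z]
  9. access W: MISS, evict B. Cache (LRU->MRU): [Z W]
  10. access Z: HIT. Cache (LRU->MRU): [W Z]
  11. access W: HIT. Cache (LRU->MRU): [Z W]
  12. access B: MISS, evict Z. Cache (LRU->MRU): [W B]
  13. access B: HIT. Cache (LRU->MRU): [W B]
Total: 7 hits, 6 misses, 4 evictions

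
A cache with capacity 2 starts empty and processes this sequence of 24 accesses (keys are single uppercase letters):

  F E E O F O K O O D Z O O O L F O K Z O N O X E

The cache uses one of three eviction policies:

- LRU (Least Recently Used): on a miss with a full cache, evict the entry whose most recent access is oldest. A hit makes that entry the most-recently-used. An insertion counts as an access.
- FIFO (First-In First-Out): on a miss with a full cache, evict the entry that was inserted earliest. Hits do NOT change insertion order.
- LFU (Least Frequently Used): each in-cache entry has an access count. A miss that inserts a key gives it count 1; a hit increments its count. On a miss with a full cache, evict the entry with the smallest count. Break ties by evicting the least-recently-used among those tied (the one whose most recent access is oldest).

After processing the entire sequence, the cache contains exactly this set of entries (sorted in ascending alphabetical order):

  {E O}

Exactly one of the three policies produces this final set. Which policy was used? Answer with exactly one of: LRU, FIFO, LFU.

Answer: LFU

Derivation:
Simulating under each policy and comparing final sets:
  LRU: final set = {E X} -> differs
  FIFO: final set = {E X} -> differs
  LFU: final set = {E O} -> MATCHES target
Only LFU produces the target set.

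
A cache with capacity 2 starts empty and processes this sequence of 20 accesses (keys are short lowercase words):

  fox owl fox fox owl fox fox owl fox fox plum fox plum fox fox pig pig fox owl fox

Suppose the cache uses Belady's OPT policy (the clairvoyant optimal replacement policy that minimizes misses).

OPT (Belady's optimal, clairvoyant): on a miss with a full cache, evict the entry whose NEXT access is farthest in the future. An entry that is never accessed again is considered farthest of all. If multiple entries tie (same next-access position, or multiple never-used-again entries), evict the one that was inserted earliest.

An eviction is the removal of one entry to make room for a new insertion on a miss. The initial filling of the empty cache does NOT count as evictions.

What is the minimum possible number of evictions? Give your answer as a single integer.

OPT (Belady) simulation (capacity=2):
  1. access fox: MISS. Cache: [fox]
  2. access owl: MISS. Cache: [fox owl]
  3. access fox: HIT. Next use of fox: step 4. Cache: [fox owl]
  4. access fox: HIT. Next use of fox: step 6. Cache: [fox owl]
  5. access owl: HIT. Next use of owl: step 8. Cache: [fox owl]
  6. access fox: HIT. Next use of fox: step 7. Cache: [fox owl]
  7. access fox: HIT. Next use of fox: step 9. Cache: [fox owl]
  8. access owl: HIT. Next use of owl: step 19. Cache: [fox owl]
  9. access fox: HIT. Next use of fox: step 10. Cache: [fox owl]
  10. access fox: HIT. Next use of fox: step 12. Cache: [fox owl]
  11. access plum: MISS, evict owl (next use: step 19). Cache: [fox plum]
  12. access fox: HIT. Next use of fox: step 14. Cache: [fox plum]
  13. access plum: HIT. Next use of plum: never. Cache: [fox plum]
  14. access fox: HIT. Next use of fox: step 15. Cache: [fox plum]
  15. access fox: HIT. Next use of fox: step 18. Cache: [fox plum]
  16. access pig: MISS, evict plum (next use: never). Cache: [fox pig]
  17. access pig: HIT. Next use of pig: never. Cache: [fox pig]
  18. access fox: HIT. Next use of fox: step 20. Cache: [fox pig]
  19. access owl: MISS, evict pig (next use: never). Cache: [fox owl]
  20. access fox: HIT. Next use of fox: never. Cache: [fox owl]
Total: 15 hits, 5 misses, 3 evictions

Answer: 3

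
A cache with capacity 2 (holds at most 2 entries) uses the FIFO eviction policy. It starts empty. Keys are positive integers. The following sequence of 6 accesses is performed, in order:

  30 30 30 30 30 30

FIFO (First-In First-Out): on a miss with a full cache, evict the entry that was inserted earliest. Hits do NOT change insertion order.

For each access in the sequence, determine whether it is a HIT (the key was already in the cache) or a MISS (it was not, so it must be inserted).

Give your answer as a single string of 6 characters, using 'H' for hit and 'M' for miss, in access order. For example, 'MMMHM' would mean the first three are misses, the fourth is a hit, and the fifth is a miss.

Answer: MHHHHH

Derivation:
FIFO simulation (capacity=2):
  1. access 30: MISS. Cache (old->new): [30]
  2. access 30: HIT. Cache (old->new): [30]
  3. access 30: HIT. Cache (old->new): [30]
  4. access 30: HIT. Cache (old->new): [30]
  5. access 30: HIT. Cache (old->new): [30]
  6. access 30: HIT. Cache (old->new): [30]
Total: 5 hits, 1 misses, 0 evictions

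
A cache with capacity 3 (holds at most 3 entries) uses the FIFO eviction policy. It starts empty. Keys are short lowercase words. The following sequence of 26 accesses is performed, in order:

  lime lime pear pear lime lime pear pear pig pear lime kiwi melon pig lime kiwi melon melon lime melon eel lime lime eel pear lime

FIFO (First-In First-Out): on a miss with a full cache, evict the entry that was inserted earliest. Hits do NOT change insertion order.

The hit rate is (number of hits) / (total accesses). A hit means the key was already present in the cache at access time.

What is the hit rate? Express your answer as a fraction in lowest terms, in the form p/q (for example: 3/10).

FIFO simulation (capacity=3):
  1. access lime: MISS. Cache (old->new): [lime]
  2. access lime: HIT. Cache (old->new): [lime]
  3. access pear: MISS. Cache (old->new): [lime pear]
  4. access pear: HIT. Cache (old->new): [lime pear]
  5. access lime: HIT. Cache (old->new): [lime pear]
  6. access lime: HIT. Cache (old->new): [lime pear]
  7. access pear: HIT. Cache (old->new): [lime pear]
  8. access pear: HIT. Cache (old->new): [lime pear]
  9. access pig: MISS. Cache (old->new): [lime pear pig]
  10. access pear: HIT. Cache (old->new): [lime pear pig]
  11. access lime: HIT. Cache (old->new): [lime pear pig]
  12. access kiwi: MISS, evict lime. Cache (old->new): [pear pig kiwi]
  13. access melon: MISS, evict pear. Cache (old->new): [pig kiwi melon]
  14. access pig: HIT. Cache (old->new): [pig kiwi melon]
  15. access lime: MISS, evict pig. Cache (old->new): [kiwi melon lime]
  16. access kiwi: HIT. Cache (old->new): [kiwi melon lime]
  17. access melon: HIT. Cache (old->new): [kiwi melon lime]
  18. access melon: HIT. Cache (old->new): [kiwi melon lime]
  19. access lime: HIT. Cache (old->new): [kiwi melon lime]
  20. access melon: HIT. Cache (old->new): [kiwi melon lime]
  21. access eel: MISS, evict kiwi. Cache (old->new): [melon lime eel]
  22. access lime: HIT. Cache (old->new): [melon lime eel]
  23. access lime: HIT. Cache (old->new): [melon lime eel]
  24. access eel: HIT. Cache (old->new): [melon lime eel]
  25. access pear: MISS, evict melon. Cache (old->new): [lime eel pear]
  26. access lime: HIT. Cache (old->new): [lime eel pear]
Total: 18 hits, 8 misses, 5 evictions

Hit rate = 18/26 = 9/13

Answer: 9/13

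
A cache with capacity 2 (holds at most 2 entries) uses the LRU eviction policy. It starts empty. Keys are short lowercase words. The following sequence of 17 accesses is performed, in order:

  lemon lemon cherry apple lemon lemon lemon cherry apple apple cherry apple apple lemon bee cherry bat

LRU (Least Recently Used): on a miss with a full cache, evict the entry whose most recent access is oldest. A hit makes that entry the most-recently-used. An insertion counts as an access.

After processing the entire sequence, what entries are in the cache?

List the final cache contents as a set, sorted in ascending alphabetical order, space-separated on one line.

LRU simulation (capacity=2):
  1. access lemon: MISS. Cache (LRU->MRU): [lemon]
  2. access lemon: HIT. Cache (LRU->MRU): [lemon]
  3. access cherry: MISS. Cache (LRU->MRU): [lemon cherry]
  4. access apple: MISS, evict lemon. Cache (LRU->MRU): [cherry apple]
  5. access lemon: MISS, evict cherry. Cache (LRU->MRU): [apple lemon]
  6. access lemon: HIT. Cache (LRU->MRU): [apple lemon]
  7. access lemon: HIT. Cache (LRU->MRU): [apple lemon]
  8. access cherry: MISS, evict apple. Cache (LRU->MRU): [lemon cherry]
  9. access apple: MISS, evict lemon. Cache (LRU->MRU): [cherry apple]
  10. access apple: HIT. Cache (LRU->MRU): [cherry apple]
  11. access cherry: HIT. Cache (LRU->MRU): [apple cherry]
  12. access apple: HIT. Cache (LRU->MRU): [cherry apple]
  13. access apple: HIT. Cache (LRU->MRU): [cherry apple]
  14. access lemon: MISS, evict cherry. Cache (LRU->MRU): [apple lemon]
  15. access bee: MISS, evict apple. Cache (LRU->MRU): [lemon bee]
  16. access cherry: MISS, evict lemon. Cache (LRU->MRU): [bee cherry]
  17. access bat: MISS, evict bee. Cache (LRU->MRU): [cherry bat]
Total: 7 hits, 10 misses, 8 evictions

Answer: bat cherry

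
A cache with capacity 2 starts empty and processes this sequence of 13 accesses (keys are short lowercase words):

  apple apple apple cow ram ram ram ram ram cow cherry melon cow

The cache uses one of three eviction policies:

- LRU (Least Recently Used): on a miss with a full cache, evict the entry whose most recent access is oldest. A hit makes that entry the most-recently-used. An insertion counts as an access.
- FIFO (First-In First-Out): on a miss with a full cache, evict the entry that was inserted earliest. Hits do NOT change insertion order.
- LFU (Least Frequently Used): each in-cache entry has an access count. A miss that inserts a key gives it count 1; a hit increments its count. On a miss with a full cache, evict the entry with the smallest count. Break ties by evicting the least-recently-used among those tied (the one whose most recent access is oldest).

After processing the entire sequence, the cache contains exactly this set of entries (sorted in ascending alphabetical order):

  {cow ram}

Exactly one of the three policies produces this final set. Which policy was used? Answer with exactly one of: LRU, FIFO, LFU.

Answer: LFU

Derivation:
Simulating under each policy and comparing final sets:
  LRU: final set = {cow melon} -> differs
  FIFO: final set = {cow melon} -> differs
  LFU: final set = {cow ram} -> MATCHES target
Only LFU produces the target set.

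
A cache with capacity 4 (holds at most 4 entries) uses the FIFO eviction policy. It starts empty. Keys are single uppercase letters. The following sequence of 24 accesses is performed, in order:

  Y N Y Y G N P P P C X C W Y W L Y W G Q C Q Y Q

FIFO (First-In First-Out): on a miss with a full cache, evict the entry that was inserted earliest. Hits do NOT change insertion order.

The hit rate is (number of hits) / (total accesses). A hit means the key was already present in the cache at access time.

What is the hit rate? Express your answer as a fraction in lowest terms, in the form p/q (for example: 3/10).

Answer: 11/24

Derivation:
FIFO simulation (capacity=4):
  1. access Y: MISS. Cache (old->new): [Y]
  2. access N: MISS. Cache (old->new): [Y N]
  3. access Y: HIT. Cache (old->new): [Y N]
  4. access Y: HIT. Cache (old->new): [Y N]
  5. access G: MISS. Cache (old->new): [Y N G]
  6. access N: HIT. Cache (old->new): [Y N G]
  7. access P: MISS. Cache (old->new): [Y N G P]
  8. access P: HIT. Cache (old->new): [Y N G P]
  9. access P: HIT. Cache (old->new): [Y N G P]
  10. access C: MISS, evict Y. Cache (old->new): [N G P C]
  11. access X: MISS, evict N. Cache (old->new): [G P C X]
  12. access C: HIT. Cache (old->new): [G P C X]
  13. access W: MISS, evict G. Cache (old->new): [P C X W]
  14. access Y: MISS, evict P. Cache (old->new): [C X W Y]
  15. access W: HIT. Cache (old->new): [C X W Y]
  16. access L: MISS, evict C. Cache (old->new): [X W Y L]
  17. access Y: HIT. Cache (old->new): [X W Y L]
  18. access W: HIT. Cache (old->new): [X W Y L]
  19. access G: MISS, evict X. Cache (old->new): [W Y L G]
  20. access Q: MISS, evict W. Cache (old->new): [Y L G Q]
  21. access C: MISS, evict Y. Cache (old->new): [L G Q C]
  22. access Q: HIT. Cache (old->new): [L G Q C]
  23. access Y: MISS, evict L. Cache (old->new): [G Q C Y]
  24. access Q: HIT. Cache (old->new): [G Q C Y]
Total: 11 hits, 13 misses, 9 evictions

Hit rate = 11/24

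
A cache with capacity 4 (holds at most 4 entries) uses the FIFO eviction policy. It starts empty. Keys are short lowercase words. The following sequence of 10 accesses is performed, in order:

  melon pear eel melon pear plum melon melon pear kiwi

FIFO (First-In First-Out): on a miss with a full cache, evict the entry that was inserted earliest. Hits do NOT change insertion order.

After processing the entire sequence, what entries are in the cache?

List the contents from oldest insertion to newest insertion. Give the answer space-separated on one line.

FIFO simulation (capacity=4):
  1. access melon: MISS. Cache (old->new): [melon]
  2. access pear: MISS. Cache (old->new): [melon pear]
  3. access eel: MISS. Cache (old->new): [melon pear eel]
  4. access melon: HIT. Cache (old->new): [melon pear eel]
  5. access pear: HIT. Cache (old->new): [melon pear eel]
  6. access plum: MISS. Cache (old->new): [melon pear eel plum]
  7. access melon: HIT. Cache (old->new): [melon pear eel plum]
  8. access melon: HIT. Cache (old->new): [melon pear eel plum]
  9. access pear: HIT. Cache (old->new): [melon pear eel plum]
  10. access kiwi: MISS, evict melon. Cache (old->new): [pear eel plum kiwi]
Total: 5 hits, 5 misses, 1 evictions

Answer: pear eel plum kiwi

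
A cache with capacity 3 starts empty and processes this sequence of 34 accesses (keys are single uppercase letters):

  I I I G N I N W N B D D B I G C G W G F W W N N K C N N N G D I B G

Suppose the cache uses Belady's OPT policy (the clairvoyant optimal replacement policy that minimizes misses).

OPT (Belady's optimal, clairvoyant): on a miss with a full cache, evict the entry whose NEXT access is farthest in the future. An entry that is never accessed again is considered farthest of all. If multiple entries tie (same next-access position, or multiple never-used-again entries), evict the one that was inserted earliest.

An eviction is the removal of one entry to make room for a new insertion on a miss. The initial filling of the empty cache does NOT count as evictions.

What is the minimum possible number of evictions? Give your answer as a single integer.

Answer: 13

Derivation:
OPT (Belady) simulation (capacity=3):
  1. access I: MISS. Cache: [I]
  2. access I: HIT. Next use of I: step 3. Cache: [I]
  3. access I: HIT. Next use of I: step 6. Cache: [I]
  4. access G: MISS. Cache: [I G]
  5. access N: MISS. Cache: [I G N]
  6. access I: HIT. Next use of I: step 14. Cache: [I G N]
  7. access N: HIT. Next use of N: step 9. Cache: [I G N]
  8. access W: MISS, evict G (next use: step 15). Cache: [I N W]
  9. access N: HIT. Next use of N: step 23. Cache: [I N W]
  10. access B: MISS, evict N (next use: step 23). Cache: [I W B]
  11. access D: MISS, evict W (next use: step 18). Cache: [I B D]
  12. access D: HIT. Next use of D: step 31. Cache: [I B D]
  13. access B: HIT. Next use of B: step 33. Cache: [I B D]
  14. access I: HIT. Next use of I: step 32. Cache: [I B D]
  15. access G: MISS, evict B (next use: step 33). Cache: [I D G]
  16. access C: MISS, evict I (next use: step 32). Cache: [D G C]
  17. access G: HIT. Next use of G: step 19. Cache: [D G C]
  18. access W: MISS, evict D (next use: step 31). Cache: [G C W]
  19. access G: HIT. Next use of G: step 30. Cache: [G C W]
  20. access F: MISS, evict G (next use: step 30). Cache: [C W F]
  21. access W: HIT. Next use of W: step 22. Cache: [C W F]
  22. access W: HIT. Next use of W: never. Cache: [C W F]
  23. access N: MISS, evict W (next use: never). Cache: [C F N]
  24. access N: HIT. Next use of N: step 27. Cache: [C F N]
  25. access K: MISS, evict F (next use: never). Cache: [C N K]
  26. access C: HIT. Next use of C: never. Cache: [C N K]
  27. access N: HIT. Next use of N: step 28. Cache: [C N K]
  28. access N: HIT. Next use of N: step 29. Cache: [C N K]
  29. access N: HIT. Next use of N: never. Cache: [C N K]
  30. access G: MISS, evict C (next use: never). Cache: [N K G]
  31. access D: MISS, evict N (next use: never). Cache: [K G D]
  32. access I: MISS, evict K (next use: never). Cache: [G D I]
  33. access B: MISS, evict D (next use: never). Cache: [G I B]
  34. access G: HIT. Next use of G: never. Cache: [G I B]
Total: 18 hits, 16 misses, 13 evictions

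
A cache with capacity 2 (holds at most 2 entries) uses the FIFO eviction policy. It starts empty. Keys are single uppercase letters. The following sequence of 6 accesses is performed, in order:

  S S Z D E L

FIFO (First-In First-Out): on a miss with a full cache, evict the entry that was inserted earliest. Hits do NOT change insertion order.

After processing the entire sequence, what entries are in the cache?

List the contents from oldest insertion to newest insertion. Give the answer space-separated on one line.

FIFO simulation (capacity=2):
  1. access S: MISS. Cache (old->new): [S]
  2. access S: HIT. Cache (old->new): [S]
  3. access Z: MISS. Cache (old->new): [S Z]
  4. access D: MISS, evict S. Cache (old->new): [Z D]
  5. access E: MISS, evict Z. Cache (old->new): [D E]
  6. access L: MISS, evict D. Cache (old->new): [E L]
Total: 1 hits, 5 misses, 3 evictions

Answer: E L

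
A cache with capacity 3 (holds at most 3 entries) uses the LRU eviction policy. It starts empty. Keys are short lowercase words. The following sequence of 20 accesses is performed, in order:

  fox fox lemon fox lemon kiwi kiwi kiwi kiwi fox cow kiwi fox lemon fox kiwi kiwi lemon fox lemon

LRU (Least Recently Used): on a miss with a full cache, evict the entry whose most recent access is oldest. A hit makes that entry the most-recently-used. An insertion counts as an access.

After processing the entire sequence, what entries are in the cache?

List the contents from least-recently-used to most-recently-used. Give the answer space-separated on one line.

LRU simulation (capacity=3):
  1. access fox: MISS. Cache (LRU->MRU): [fox]
  2. access fox: HIT. Cache (LRU->MRU): [fox]
  3. access lemon: MISS. Cache (LRU->MRU): [fox lemon]
  4. access fox: HIT. Cache (LRU->MRU): [lemon fox]
  5. access lemon: HIT. Cache (LRU->MRU): [fox lemon]
  6. access kiwi: MISS. Cache (LRU->MRU): [fox lemon kiwi]
  7. access kiwi: HIT. Cache (LRU->MRU): [fox lemon kiwi]
  8. access kiwi: HIT. Cache (LRU->MRU): [fox lemon kiwi]
  9. access kiwi: HIT. Cache (LRU->MRU): [fox lemon kiwi]
  10. access fox: HIT. Cache (LRU->MRU): [lemon kiwi fox]
  11. access cow: MISS, evict lemon. Cache (LRU->MRU): [kiwi fox cow]
  12. access kiwi: HIT. Cache (LRU->MRU): [fox cow kiwi]
  13. access fox: HIT. Cache (LRU->MRU): [cow kiwi fox]
  14. access lemon: MISS, evict cow. Cache (LRU->MRU): [kiwi fox lemon]
  15. access fox: HIT. Cache (LRU->MRU): [kiwi lemon fox]
  16. access kiwi: HIT. Cache (LRU->MRU): [lemon fox kiwi]
  17. access kiwi: HIT. Cache (LRU->MRU): [lemon fox kiwi]
  18. access lemon: HIT. Cache (LRU->MRU): [fox kiwi lemon]
  19. access fox: HIT. Cache (LRU->MRU): [kiwi lemon fox]
  20. access lemon: HIT. Cache (LRU->MRU): [kiwi fox lemon]
Total: 15 hits, 5 misses, 2 evictions

Answer: kiwi fox lemon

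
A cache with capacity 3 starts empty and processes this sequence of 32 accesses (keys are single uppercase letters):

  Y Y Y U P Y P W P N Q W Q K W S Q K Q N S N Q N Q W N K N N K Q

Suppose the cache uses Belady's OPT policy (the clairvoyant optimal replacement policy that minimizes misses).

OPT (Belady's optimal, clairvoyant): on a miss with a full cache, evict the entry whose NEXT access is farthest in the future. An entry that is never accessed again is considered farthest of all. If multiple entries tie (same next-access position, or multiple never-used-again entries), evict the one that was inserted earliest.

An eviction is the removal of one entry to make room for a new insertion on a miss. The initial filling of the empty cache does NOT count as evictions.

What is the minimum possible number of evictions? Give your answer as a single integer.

Answer: 8

Derivation:
OPT (Belady) simulation (capacity=3):
  1. access Y: MISS. Cache: [Y]
  2. access Y: HIT. Next use of Y: step 3. Cache: [Y]
  3. access Y: HIT. Next use of Y: step 6. Cache: [Y]
  4. access U: MISS. Cache: [Y U]
  5. access P: MISS. Cache: [Y U P]
  6. access Y: HIT. Next use of Y: never. Cache: [Y U P]
  7. access P: HIT. Next use of P: step 9. Cache: [Y U P]
  8. access W: MISS, evict Y (next use: never). Cache: [U P W]
  9. access P: HIT. Next use of P: never. Cache: [U P W]
  10. access N: MISS, evict U (next use: never). Cache: [P W N]
  11. access Q: MISS, evict P (next use: never). Cache: [W N Q]
  12. access W: HIT. Next use of W: step 15. Cache: [W N Q]
  13. access Q: HIT. Next use of Q: step 17. Cache: [W N Q]
  14. access K: MISS, evict N (next use: step 20). Cache: [W Q K]
  15. access W: HIT. Next use of W: step 26. Cache: [W Q K]
  16. access S: MISS, evict W (next use: step 26). Cache: [Q K S]
  17. access Q: HIT. Next use of Q: step 19. Cache: [Q K S]
  18. access K: HIT. Next use of K: step 28. Cache: [Q K S]
  19. access Q: HIT. Next use of Q: step 23. Cache: [Q K S]
  20. access N: MISS, evict K (next use: step 28). Cache: [Q S N]
  21. access S: HIT. Next use of S: never. Cache: [Q S N]
  22. access N: HIT. Next use of N: step 24. Cache: [Q S N]
  23. access Q: HIT. Next use of Q: step 25. Cache: [Q S N]
  24. access N: HIT. Next use of N: step 27. Cache: [Q S N]
  25. access Q: HIT. Next use of Q: step 32. Cache: [Q S N]
  26. access W: MISS, evict S (next use: never). Cache: [Q N W]
  27. access N: HIT. Next use of N: step 29. Cache: [Q N W]
  28. access K: MISS, evict W (next use: never). Cache: [Q N K]
  29. access N: HIT. Next use of N: step 30. Cache: [Q N K]
  30. access N: HIT. Next use of N: never. Cache: [Q N K]
  31. access K: HIT. Next use of K: never. Cache: [Q N K]
  32. access Q: HIT. Next use of Q: never. Cache: [Q N K]
Total: 21 hits, 11 misses, 8 evictions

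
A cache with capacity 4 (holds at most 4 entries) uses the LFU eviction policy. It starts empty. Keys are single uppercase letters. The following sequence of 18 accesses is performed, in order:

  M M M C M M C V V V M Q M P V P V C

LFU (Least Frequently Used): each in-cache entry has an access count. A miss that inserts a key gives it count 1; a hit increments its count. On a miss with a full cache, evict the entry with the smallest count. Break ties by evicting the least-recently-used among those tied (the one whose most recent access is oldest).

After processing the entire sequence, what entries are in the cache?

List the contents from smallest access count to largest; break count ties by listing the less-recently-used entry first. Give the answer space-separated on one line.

Answer: P C V M

Derivation:
LFU simulation (capacity=4):
  1. access M: MISS. Cache: [M(c=1)]
  2. access M: HIT, count now 2. Cache: [M(c=2)]
  3. access M: HIT, count now 3. Cache: [M(c=3)]
  4. access C: MISS. Cache: [C(c=1) M(c=3)]
  5. access M: HIT, count now 4. Cache: [C(c=1) M(c=4)]
  6. access M: HIT, count now 5. Cache: [C(c=1) M(c=5)]
  7. access C: HIT, count now 2. Cache: [C(c=2) M(c=5)]
  8. access V: MISS. Cache: [V(c=1) C(c=2) M(c=5)]
  9. access V: HIT, count now 2. Cache: [C(c=2) V(c=2) M(c=5)]
  10. access V: HIT, count now 3. Cache: [C(c=2) V(c=3) M(c=5)]
  11. access M: HIT, count now 6. Cache: [C(c=2) V(c=3) M(c=6)]
  12. access Q: MISS. Cache: [Q(c=1) C(c=2) V(c=3) M(c=6)]
  13. access M: HIT, count now 7. Cache: [Q(c=1) C(c=2) V(c=3) M(c=7)]
  14. access P: MISS, evict Q(c=1). Cache: [P(c=1) C(c=2) V(c=3) M(c=7)]
  15. access V: HIT, count now 4. Cache: [P(c=1) C(c=2) V(c=4) M(c=7)]
  16. access P: HIT, count now 2. Cache: [C(c=2) P(c=2) V(c=4) M(c=7)]
  17. access V: HIT, count now 5. Cache: [C(c=2) P(c=2) V(c=5) M(c=7)]
  18. access C: HIT, count now 3. Cache: [P(c=2) C(c=3) V(c=5) M(c=7)]
Total: 13 hits, 5 misses, 1 evictions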